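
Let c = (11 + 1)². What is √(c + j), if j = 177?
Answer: √321 ≈ 17.916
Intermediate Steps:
c = 144 (c = 12² = 144)
√(c + j) = √(144 + 177) = √321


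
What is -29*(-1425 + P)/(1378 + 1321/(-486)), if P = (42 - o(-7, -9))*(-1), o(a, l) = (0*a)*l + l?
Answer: 20802744/668387 ≈ 31.124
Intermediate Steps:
o(a, l) = l (o(a, l) = 0*l + l = 0 + l = l)
P = -51 (P = (42 - 1*(-9))*(-1) = (42 + 9)*(-1) = 51*(-1) = -51)
-29*(-1425 + P)/(1378 + 1321/(-486)) = -29*(-1425 - 51)/(1378 + 1321/(-486)) = -(-42804)/(1378 + 1321*(-1/486)) = -(-42804)/(1378 - 1321/486) = -(-42804)/668387/486 = -(-42804)*486/668387 = -29*(-717336/668387) = 20802744/668387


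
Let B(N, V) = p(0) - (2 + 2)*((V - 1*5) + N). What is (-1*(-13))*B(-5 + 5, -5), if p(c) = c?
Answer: 520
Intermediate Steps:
B(N, V) = 20 - 4*N - 4*V (B(N, V) = 0 - (2 + 2)*((V - 1*5) + N) = 0 - 4*((V - 5) + N) = 0 - 4*((-5 + V) + N) = 0 - 4*(-5 + N + V) = 0 - (-20 + 4*N + 4*V) = 0 + (20 - 4*N - 4*V) = 20 - 4*N - 4*V)
(-1*(-13))*B(-5 + 5, -5) = (-1*(-13))*(20 - 4*(-5 + 5) - 4*(-5)) = 13*(20 - 4*0 + 20) = 13*(20 + 0 + 20) = 13*40 = 520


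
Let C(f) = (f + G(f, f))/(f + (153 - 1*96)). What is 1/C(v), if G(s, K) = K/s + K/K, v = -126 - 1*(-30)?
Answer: 39/94 ≈ 0.41489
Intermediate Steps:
v = -96 (v = -126 + 30 = -96)
G(s, K) = 1 + K/s (G(s, K) = K/s + 1 = 1 + K/s)
C(f) = (2 + f)/(57 + f) (C(f) = (f + (f + f)/f)/(f + (153 - 1*96)) = (f + (2*f)/f)/(f + (153 - 96)) = (f + 2)/(f + 57) = (2 + f)/(57 + f))
1/C(v) = 1/((2 - 96)/(57 - 96)) = 1/(-94/(-39)) = 1/(-1/39*(-94)) = 1/(94/39) = 39/94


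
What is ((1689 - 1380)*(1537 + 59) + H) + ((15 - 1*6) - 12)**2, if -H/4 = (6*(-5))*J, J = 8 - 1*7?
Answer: 493293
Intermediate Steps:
J = 1 (J = 8 - 7 = 1)
H = 120 (H = -4*6*(-5) = -(-120) = -4*(-30) = 120)
((1689 - 1380)*(1537 + 59) + H) + ((15 - 1*6) - 12)**2 = ((1689 - 1380)*(1537 + 59) + 120) + ((15 - 1*6) - 12)**2 = (309*1596 + 120) + ((15 - 6) - 12)**2 = (493164 + 120) + (9 - 12)**2 = 493284 + (-3)**2 = 493284 + 9 = 493293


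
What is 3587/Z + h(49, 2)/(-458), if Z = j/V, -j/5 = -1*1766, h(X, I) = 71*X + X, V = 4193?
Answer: 3428650519/2022070 ≈ 1695.6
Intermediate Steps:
h(X, I) = 72*X
j = 8830 (j = -(-5)*1766 = -5*(-1766) = 8830)
Z = 8830/4193 ≈ 2.1059
3587/Z + h(49, 2)/(-458) = 3587/(8830/4193) + (72*49)/(-458) = 3587*(4193/8830) + 3528*(-1/458) = 15040291/8830 - 1764/229 = 3428650519/2022070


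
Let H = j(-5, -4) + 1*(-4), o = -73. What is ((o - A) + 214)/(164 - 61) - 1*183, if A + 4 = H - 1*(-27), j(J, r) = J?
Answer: -18722/103 ≈ -181.77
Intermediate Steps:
H = -9 (H = -5 + 1*(-4) = -5 - 4 = -9)
A = 14 (A = -4 + (-9 - 1*(-27)) = -4 + (-9 + 27) = -4 + 18 = 14)
((o - A) + 214)/(164 - 61) - 1*183 = ((-73 - 1*14) + 214)/(164 - 61) - 1*183 = ((-73 - 14) + 214)/103 - 183 = (-87 + 214)*(1/103) - 183 = 127*(1/103) - 183 = 127/103 - 183 = -18722/103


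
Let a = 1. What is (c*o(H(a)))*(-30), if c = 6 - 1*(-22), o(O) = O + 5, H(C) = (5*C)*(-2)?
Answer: 4200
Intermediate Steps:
H(C) = -10*C
o(O) = 5 + O
c = 28 (c = 6 + 22 = 28)
(c*o(H(a)))*(-30) = (28*(5 - 10*1))*(-30) = (28*(5 - 10))*(-30) = (28*(-5))*(-30) = -140*(-30) = 4200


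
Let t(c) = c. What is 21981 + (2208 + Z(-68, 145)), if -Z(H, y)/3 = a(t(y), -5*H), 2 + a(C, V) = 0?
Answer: 24195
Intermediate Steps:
a(C, V) = -2 (a(C, V) = -2 + 0 = -2)
Z(H, y) = 6 (Z(H, y) = -3*(-2) = 6)
21981 + (2208 + Z(-68, 145)) = 21981 + (2208 + 6) = 21981 + 2214 = 24195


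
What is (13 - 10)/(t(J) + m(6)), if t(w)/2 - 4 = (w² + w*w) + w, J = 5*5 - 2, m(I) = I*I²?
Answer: 3/2386 ≈ 0.0012573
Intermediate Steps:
m(I) = I³
J = 23 (J = 25 - 2 = 23)
t(w) = 8 + 2*w + 4*w² (t(w) = 8 + 2*((w² + w*w) + w) = 8 + 2*((w² + w²) + w) = 8 + 2*(2*w² + w) = 8 + 2*(w + 2*w²) = 8 + (2*w + 4*w²) = 8 + 2*w + 4*w²)
(13 - 10)/(t(J) + m(6)) = (13 - 10)/((8 + 2*23 + 4*23²) + 6³) = 3/((8 + 46 + 4*529) + 216) = 3/((8 + 46 + 2116) + 216) = 3/(2170 + 216) = 3/2386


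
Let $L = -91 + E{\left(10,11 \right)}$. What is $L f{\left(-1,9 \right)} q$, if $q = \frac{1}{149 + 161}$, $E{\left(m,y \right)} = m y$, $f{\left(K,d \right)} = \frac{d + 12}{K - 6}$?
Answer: $- \frac{57}{310} \approx -0.18387$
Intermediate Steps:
$f{\left(K,d \right)} = \frac{12 + d}{-6 + K}$
$q = \frac{1}{310} \approx 0.0032258$
$L = 19$ ($L = -91 + 10 \cdot 11 = -91 + 110 = 19$)
$L f{\left(-1,9 \right)} q = 19 \frac{12 + 9}{-6 - 1} \cdot \frac{1}{310} = 19 \frac{1}{-7} \cdot 21 \cdot \frac{1}{310} = 19 \left(\left(- \frac{1}{7}\right) 21\right) \frac{1}{310} = 19 \left(-3\right) \frac{1}{310} = \left(-57\right) \frac{1}{310} = - \frac{57}{310}$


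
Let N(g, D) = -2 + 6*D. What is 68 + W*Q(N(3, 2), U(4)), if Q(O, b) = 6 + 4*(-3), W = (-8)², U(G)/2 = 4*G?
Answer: -316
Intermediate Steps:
U(G) = 8*G (U(G) = 2*(4*G) = 8*G)
W = 64
Q(O, b) = -6 (Q(O, b) = 6 - 12 = -6)
68 + W*Q(N(3, 2), U(4)) = 68 + 64*(-6) = 68 - 384 = -316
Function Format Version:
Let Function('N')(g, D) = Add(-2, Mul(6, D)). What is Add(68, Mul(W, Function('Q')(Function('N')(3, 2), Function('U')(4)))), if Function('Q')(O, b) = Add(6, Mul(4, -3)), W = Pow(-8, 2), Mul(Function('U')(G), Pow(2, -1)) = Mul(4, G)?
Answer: -316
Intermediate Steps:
Function('U')(G) = Mul(8, G) (Function('U')(G) = Mul(2, Mul(4, G)) = Mul(8, G))
W = 64
Function('Q')(O, b) = -6 (Function('Q')(O, b) = Add(6, -12) = -6)
Add(68, Mul(W, Function('Q')(Function('N')(3, 2), Function('U')(4)))) = Add(68, Mul(64, -6)) = Add(68, -384) = -316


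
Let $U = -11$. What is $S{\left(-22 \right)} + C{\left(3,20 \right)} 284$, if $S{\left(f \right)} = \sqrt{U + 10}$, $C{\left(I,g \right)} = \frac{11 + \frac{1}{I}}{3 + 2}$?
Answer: $\frac{9656}{15} + i \approx 643.73 + 1.0 i$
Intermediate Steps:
$C{\left(I,g \right)} = \frac{11}{5} + \frac{1}{5 I}$ ($C{\left(I,g \right)} = \frac{11 + \frac{1}{I}}{5} = \left(11 + \frac{1}{I}\right) \frac{1}{5} = \frac{11}{5} + \frac{1}{5 I}$)
$S{\left(f \right)} = i$ ($S{\left(f \right)} = \sqrt{-11 + 10} = \sqrt{-1} = i$)
$S{\left(-22 \right)} + C{\left(3,20 \right)} 284 = i + \frac{1 + 11 \cdot 3}{5 \cdot 3} \cdot 284 = i + \frac{1}{5} \cdot \frac{1}{3} \left(1 + 33\right) 284 = i + \frac{1}{5} \cdot \frac{1}{3} \cdot 34 \cdot 284 = i + \frac{34}{15} \cdot 284 = i + \frac{9656}{15} = \frac{9656}{15} + i$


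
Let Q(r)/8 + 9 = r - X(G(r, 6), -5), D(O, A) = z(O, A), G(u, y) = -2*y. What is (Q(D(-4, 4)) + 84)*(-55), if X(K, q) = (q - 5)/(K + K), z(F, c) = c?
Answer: -6710/3 ≈ -2236.7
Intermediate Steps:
D(O, A) = A
X(K, q) = (-5 + q)/(2*K) (X(K, q) = (-5 + q)/((2*K)) = (-5 + q)*(1/(2*K)) = (-5 + q)/(2*K))
Q(r) = -226/3 + 8*r (Q(r) = -72 + 8*(r - (-5 - 5)/(2*((-2*6)))) = -72 + 8*(r - (-10)/(2*(-12))) = -72 + 8*(r - (-1)*(-10)/(2*12)) = -72 + 8*(r - 1*5/12) = -72 + 8*(r - 5/12) = -72 + 8*(-5/12 + r) = -72 + (-10/3 + 8*r) = -226/3 + 8*r)
(Q(D(-4, 4)) + 84)*(-55) = ((-226/3 + 8*4) + 84)*(-55) = ((-226/3 + 32) + 84)*(-55) = (-130/3 + 84)*(-55) = (122/3)*(-55) = -6710/3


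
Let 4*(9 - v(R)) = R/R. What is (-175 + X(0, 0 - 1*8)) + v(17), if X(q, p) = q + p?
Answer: -697/4 ≈ -174.25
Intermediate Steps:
v(R) = 35/4 (v(R) = 9 - R/(4*R) = 9 - 1/4*1 = 9 - 1/4 = 35/4)
X(q, p) = p + q
(-175 + X(0, 0 - 1*8)) + v(17) = (-175 + ((0 - 1*8) + 0)) + 35/4 = (-175 + ((0 - 8) + 0)) + 35/4 = (-175 + (-8 + 0)) + 35/4 = (-175 - 8) + 35/4 = -183 + 35/4 = -697/4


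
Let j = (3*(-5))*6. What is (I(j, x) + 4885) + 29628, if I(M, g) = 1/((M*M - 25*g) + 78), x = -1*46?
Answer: 321937265/9328 ≈ 34513.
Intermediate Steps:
x = -46
j = -90 (j = -15*6 = -90)
I(M, g) = 1/(78 + M**2 - 25*g) (I(M, g) = 1/((M**2 - 25*g) + 78) = 1/(78 + M**2 - 25*g))
(I(j, x) + 4885) + 29628 = (1/(78 + (-90)**2 - 25*(-46)) + 4885) + 29628 = (1/(78 + 8100 + 1150) + 4885) + 29628 = (1/9328 + 4885) + 29628 = 45567281/9328 + 29628 = 321937265/9328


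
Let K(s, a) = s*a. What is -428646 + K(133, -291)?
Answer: -467349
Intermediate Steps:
K(s, a) = a*s
-428646 + K(133, -291) = -428646 - 291*133 = -428646 - 38703 = -467349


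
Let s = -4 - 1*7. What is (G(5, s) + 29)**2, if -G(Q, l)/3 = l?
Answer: 3844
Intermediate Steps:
s = -11 (s = -4 - 7 = -11)
G(Q, l) = -3*l
(G(5, s) + 29)**2 = (-3*(-11) + 29)**2 = (33 + 29)**2 = 62**2 = 3844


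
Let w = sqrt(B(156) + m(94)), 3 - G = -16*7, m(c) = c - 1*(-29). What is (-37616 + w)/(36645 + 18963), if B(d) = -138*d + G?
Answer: -4702/6951 + I*sqrt(21290)/55608 ≈ -0.67645 + 0.0026239*I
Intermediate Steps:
m(c) = 29 + c (m(c) = c + 29 = 29 + c)
G = 115 (G = 3 - (-16)*7 = 3 - 1*(-112) = 3 + 112 = 115)
B(d) = 115 - 138*d (B(d) = -138*d + 115 = 115 - 138*d)
w = I*sqrt(21290) (w = sqrt((115 - 138*156) + (29 + 94)) = sqrt((115 - 21528) + 123) = sqrt(-21413 + 123) = sqrt(-21290) = I*sqrt(21290) ≈ 145.91*I)
(-37616 + w)/(36645 + 18963) = (-37616 + I*sqrt(21290))/(36645 + 18963) = (-37616 + I*sqrt(21290))/55608 = (-37616 + I*sqrt(21290))*(1/55608) = -4702/6951 + I*sqrt(21290)/55608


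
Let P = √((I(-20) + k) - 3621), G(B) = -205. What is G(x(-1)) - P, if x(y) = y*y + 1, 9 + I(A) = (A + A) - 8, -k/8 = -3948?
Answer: -205 - √27906 ≈ -372.05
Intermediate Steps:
k = 31584 (k = -8*(-3948) = 31584)
I(A) = -17 + 2*A (I(A) = -9 + ((A + A) - 8) = -9 + (2*A - 8) = -9 + (-8 + 2*A) = -17 + 2*A)
x(y) = 1 + y² (x(y) = y² + 1 = 1 + y²)
P = √27906 (P = √(((-17 + 2*(-20)) + 31584) - 3621) = √(((-17 - 40) + 31584) - 3621) = √((-57 + 31584) - 3621) = √(31527 - 3621) = √27906 ≈ 167.05)
G(x(-1)) - P = -205 - √27906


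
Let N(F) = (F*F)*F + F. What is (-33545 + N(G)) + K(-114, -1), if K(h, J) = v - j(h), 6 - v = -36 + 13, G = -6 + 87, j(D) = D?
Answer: 498120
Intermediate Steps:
G = 81
v = 29 (v = 6 - (-36 + 13) = 6 - 1*(-23) = 6 + 23 = 29)
K(h, J) = 29 - h
N(F) = F + F³ (N(F) = F²*F + F = F³ + F = F + F³)
(-33545 + N(G)) + K(-114, -1) = (-33545 + (81 + 81³)) + (29 - 1*(-114)) = (-33545 + (81 + 531441)) + (29 + 114) = (-33545 + 531522) + 143 = 497977 + 143 = 498120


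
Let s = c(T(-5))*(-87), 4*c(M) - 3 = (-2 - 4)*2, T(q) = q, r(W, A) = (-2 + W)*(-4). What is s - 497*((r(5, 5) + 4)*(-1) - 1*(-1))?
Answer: -17109/4 ≈ -4277.3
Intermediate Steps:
r(W, A) = 8 - 4*W
c(M) = -9/4 (c(M) = 3/4 + ((-2 - 4)*2)/4 = 3/4 + (-6*2)/4 = 3/4 + (1/4)*(-12) = 3/4 - 3 = -9/4)
s = 783/4 (s = -9/4*(-87) = 783/4 ≈ 195.75)
s - 497*((r(5, 5) + 4)*(-1) - 1*(-1)) = 783/4 - 497*(((8 - 4*5) + 4)*(-1) - 1*(-1)) = 783/4 - 497*(((8 - 20) + 4)*(-1) + 1) = 783/4 - 497*((-12 + 4)*(-1) + 1) = 783/4 - 497*(-8*(-1) + 1) = 783/4 - 497*(8 + 1) = 783/4 - 497*9 = 783/4 - 4473 = -17109/4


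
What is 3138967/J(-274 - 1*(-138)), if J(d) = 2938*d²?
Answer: 241459/4180096 ≈ 0.057764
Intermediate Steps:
3138967/J(-274 - 1*(-138)) = 3138967/((2938*(-274 - 1*(-138))²)) = 3138967/((2938*(-274 + 138)²)) = 3138967/((2938*(-136)²)) = 3138967/((2938*18496)) = 3138967/54341248 = 3138967*(1/54341248) = 241459/4180096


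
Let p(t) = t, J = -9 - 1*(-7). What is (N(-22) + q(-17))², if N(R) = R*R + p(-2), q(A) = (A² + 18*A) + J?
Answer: 214369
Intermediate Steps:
J = -2 (J = -9 + 7 = -2)
q(A) = -2 + A² + 18*A (q(A) = (A² + 18*A) - 2 = -2 + A² + 18*A)
N(R) = -2 + R² (N(R) = R*R - 2 = R² - 2 = -2 + R²)
(N(-22) + q(-17))² = ((-2 + (-22)²) + (-2 + (-17)² + 18*(-17)))² = ((-2 + 484) + (-2 + 289 - 306))² = (482 - 19)² = 463² = 214369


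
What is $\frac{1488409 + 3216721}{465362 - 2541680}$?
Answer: $- \frac{2352565}{1038159} \approx -2.2661$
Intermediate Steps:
$\frac{1488409 + 3216721}{465362 - 2541680} = \frac{4705130}{-2076318} = 4705130 \left(- \frac{1}{2076318}\right) = - \frac{2352565}{1038159}$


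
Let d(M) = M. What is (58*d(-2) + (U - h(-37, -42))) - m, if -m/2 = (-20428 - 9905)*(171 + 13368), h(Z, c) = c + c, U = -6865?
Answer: -821363871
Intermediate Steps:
h(Z, c) = 2*c
m = 821356974 (m = -2*(-20428 - 9905)*(171 + 13368) = -(-60666)*13539 = -2*(-410678487) = 821356974)
(58*d(-2) + (U - h(-37, -42))) - m = (58*(-2) + (-6865 - 2*(-42))) - 1*821356974 = (-116 + (-6865 - 1*(-84))) - 821356974 = (-116 + (-6865 + 84)) - 821356974 = (-116 - 6781) - 821356974 = -6897 - 821356974 = -821363871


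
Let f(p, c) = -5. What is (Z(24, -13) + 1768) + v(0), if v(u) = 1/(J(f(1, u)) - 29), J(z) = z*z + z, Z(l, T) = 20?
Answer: 16091/9 ≈ 1787.9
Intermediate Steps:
J(z) = z + z² (J(z) = z² + z = z + z²)
v(u) = -⅑ (v(u) = 1/(-5*(1 - 5) - 29) = 1/(-5*(-4) - 29) = 1/(20 - 29) = 1/(-9) = -⅑)
(Z(24, -13) + 1768) + v(0) = (20 + 1768) - ⅑ = 1788 - ⅑ = 16091/9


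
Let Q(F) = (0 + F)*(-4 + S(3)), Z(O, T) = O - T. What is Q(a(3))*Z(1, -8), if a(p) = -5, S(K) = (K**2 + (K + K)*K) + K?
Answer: -1170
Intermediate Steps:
S(K) = K + 3*K**2 (S(K) = (K**2 + (2*K)*K) + K = (K**2 + 2*K**2) + K = 3*K**2 + K = K + 3*K**2)
Q(F) = 26*F (Q(F) = (0 + F)*(-4 + 3*(1 + 3*3)) = F*(-4 + 3*(1 + 9)) = F*(-4 + 3*10) = F*(-4 + 30) = F*26 = 26*F)
Q(a(3))*Z(1, -8) = (26*(-5))*(1 - 1*(-8)) = -130*(1 + 8) = -130*9 = -1170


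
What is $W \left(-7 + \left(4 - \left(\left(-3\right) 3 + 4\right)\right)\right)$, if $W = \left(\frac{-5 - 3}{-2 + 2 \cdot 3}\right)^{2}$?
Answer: $8$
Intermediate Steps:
$W = 4$ ($W = \left(- \frac{8}{-2 + 6}\right)^{2} = \left(- \frac{8}{4}\right)^{2} = \left(\left(-8\right) \frac{1}{4}\right)^{2} = \left(-2\right)^{2} = 4$)
$W \left(-7 + \left(4 - \left(\left(-3\right) 3 + 4\right)\right)\right) = 4 \left(-7 + \left(4 - \left(\left(-3\right) 3 + 4\right)\right)\right) = 4 \left(-7 + \left(4 - \left(-9 + 4\right)\right)\right) = 4 \left(-7 + \left(4 - -5\right)\right) = 4 \left(-7 + \left(4 + 5\right)\right) = 4 \left(-7 + 9\right) = 4 \cdot 2 = 8$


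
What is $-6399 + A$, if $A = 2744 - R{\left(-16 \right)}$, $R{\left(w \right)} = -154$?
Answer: $-3501$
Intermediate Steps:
$A = 2898$ ($A = 2744 - -154 = 2744 + 154 = 2898$)
$-6399 + A = -6399 + 2898 = -3501$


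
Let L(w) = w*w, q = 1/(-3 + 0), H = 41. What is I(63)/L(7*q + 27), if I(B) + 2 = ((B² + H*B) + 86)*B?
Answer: 940932/1369 ≈ 687.31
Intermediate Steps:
q = -⅓ (q = 1/(-3) = -⅓ ≈ -0.33333)
L(w) = w²
I(B) = -2 + B*(86 + B² + 41*B) (I(B) = -2 + ((B² + 41*B) + 86)*B = -2 + (86 + B² + 41*B)*B = -2 + B*(86 + B² + 41*B))
I(63)/L(7*q + 27) = (-2 + 63³ + 41*63² + 86*63)/((7*(-⅓) + 27)²) = (-2 + 250047 + 41*3969 + 5418)/((-7/3 + 27)²) = (-2 + 250047 + 162729 + 5418)/((74/3)²) = 418192/(5476/9) = 418192*(9/5476) = 940932/1369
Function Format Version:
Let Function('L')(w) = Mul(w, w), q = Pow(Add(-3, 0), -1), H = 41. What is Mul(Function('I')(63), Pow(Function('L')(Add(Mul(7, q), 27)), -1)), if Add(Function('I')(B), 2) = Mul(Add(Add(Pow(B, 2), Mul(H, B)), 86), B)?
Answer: Rational(940932, 1369) ≈ 687.31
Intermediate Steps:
q = Rational(-1, 3) (q = Pow(-3, -1) = Rational(-1, 3) ≈ -0.33333)
Function('L')(w) = Pow(w, 2)
Function('I')(B) = Add(-2, Mul(B, Add(86, Pow(B, 2), Mul(41, B)))) (Function('I')(B) = Add(-2, Mul(Add(Add(Pow(B, 2), Mul(41, B)), 86), B)) = Add(-2, Mul(Add(86, Pow(B, 2), Mul(41, B)), B)) = Add(-2, Mul(B, Add(86, Pow(B, 2), Mul(41, B)))))
Mul(Function('I')(63), Pow(Function('L')(Add(Mul(7, q), 27)), -1)) = Mul(Add(-2, Pow(63, 3), Mul(41, Pow(63, 2)), Mul(86, 63)), Pow(Pow(Add(Mul(7, Rational(-1, 3)), 27), 2), -1)) = Mul(Add(-2, 250047, Mul(41, 3969), 5418), Pow(Pow(Add(Rational(-7, 3), 27), 2), -1)) = Mul(Add(-2, 250047, 162729, 5418), Pow(Pow(Rational(74, 3), 2), -1)) = Mul(418192, Pow(Rational(5476, 9), -1)) = Mul(418192, Rational(9, 5476)) = Rational(940932, 1369)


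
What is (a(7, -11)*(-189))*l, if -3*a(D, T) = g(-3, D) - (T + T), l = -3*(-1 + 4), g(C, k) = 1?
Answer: -13041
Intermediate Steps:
l = -9 (l = -3*3 = -9)
a(D, T) = -1/3 + 2*T/3 (a(D, T) = -(1 - (T + T))/3 = -(1 - 2*T)/3 = -1/3 + 2*T/3)
(a(7, -11)*(-189))*l = ((-1/3 + (2/3)*(-11))*(-189))*(-9) = ((-1/3 - 22/3)*(-189))*(-9) = -23/3*(-189)*(-9) = 1449*(-9) = -13041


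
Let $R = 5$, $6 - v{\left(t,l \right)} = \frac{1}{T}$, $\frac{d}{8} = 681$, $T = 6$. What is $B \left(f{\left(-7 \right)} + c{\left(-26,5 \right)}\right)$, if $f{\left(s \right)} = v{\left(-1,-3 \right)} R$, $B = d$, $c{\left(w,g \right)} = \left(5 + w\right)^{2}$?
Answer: $2561468$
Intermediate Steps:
$d = 5448$ ($d = 8 \cdot 681 = 5448$)
$v{\left(t,l \right)} = \frac{35}{6}$ ($v{\left(t,l \right)} = 6 - \frac{1}{6} = \frac{35}{6}$)
$B = 5448$
$f{\left(s \right)} = \frac{175}{6}$ ($f{\left(s \right)} = \frac{35}{6} \cdot 5 = \frac{175}{6}$)
$B \left(f{\left(-7 \right)} + c{\left(-26,5 \right)}\right) = 5448 \left(\frac{175}{6} + \left(5 - 26\right)^{2}\right) = 5448 \left(\frac{175}{6} + \left(-21\right)^{2}\right) = 5448 \left(\frac{175}{6} + 441\right) = 5448 \cdot \frac{2821}{6} = 2561468$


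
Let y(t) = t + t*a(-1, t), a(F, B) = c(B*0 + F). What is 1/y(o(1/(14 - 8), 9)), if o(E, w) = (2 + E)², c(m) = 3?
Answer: 9/169 ≈ 0.053254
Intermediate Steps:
a(F, B) = 3
y(t) = 4*t (y(t) = t + t*3 = t + 3*t = 4*t)
1/y(o(1/(14 - 8), 9)) = 1/(4*(2 + 1/(14 - 8))²) = 1/(4*(2 + 1/6)²) = 1/(4*(2 + ⅙)²) = 1/(4*(13/6)²) = 1/(4*(169/36)) = 1/(169/9) = 9/169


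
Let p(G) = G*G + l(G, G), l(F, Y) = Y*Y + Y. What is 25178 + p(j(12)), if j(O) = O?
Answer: 25478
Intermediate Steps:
l(F, Y) = Y + Y**2 (l(F, Y) = Y**2 + Y = Y + Y**2)
p(G) = G**2 + G*(1 + G) (p(G) = G*G + G*(1 + G) = G**2 + G*(1 + G))
25178 + p(j(12)) = 25178 + 12*(1 + 2*12) = 25178 + 12*(1 + 24) = 25178 + 12*25 = 25178 + 300 = 25478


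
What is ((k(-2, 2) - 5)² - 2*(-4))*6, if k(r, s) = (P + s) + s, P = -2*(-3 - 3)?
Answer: 774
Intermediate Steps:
P = 12 (P = -2*(-6) = 12)
k(r, s) = 12 + 2*s (k(r, s) = (12 + s) + s = 12 + 2*s)
((k(-2, 2) - 5)² - 2*(-4))*6 = (((12 + 2*2) - 5)² - 2*(-4))*6 = (((12 + 4) - 5)² + 8)*6 = ((16 - 5)² + 8)*6 = (11² + 8)*6 = (121 + 8)*6 = 129*6 = 774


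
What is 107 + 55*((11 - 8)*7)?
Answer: 1262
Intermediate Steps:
107 + 55*((11 - 8)*7) = 107 + 55*(3*7) = 107 + 55*21 = 107 + 1155 = 1262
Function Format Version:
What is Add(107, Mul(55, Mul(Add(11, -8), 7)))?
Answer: 1262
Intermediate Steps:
Add(107, Mul(55, Mul(Add(11, -8), 7))) = Add(107, Mul(55, Mul(3, 7))) = Add(107, Mul(55, 21)) = Add(107, 1155) = 1262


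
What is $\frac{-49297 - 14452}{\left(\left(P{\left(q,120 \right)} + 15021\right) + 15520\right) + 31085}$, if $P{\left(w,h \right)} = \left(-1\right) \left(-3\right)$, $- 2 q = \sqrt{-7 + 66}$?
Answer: $- \frac{63749}{61629} \approx -1.0344$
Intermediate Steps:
$q = - \frac{\sqrt{59}}{2}$ ($q = - \frac{\sqrt{-7 + 66}}{2} = - \frac{\sqrt{59}}{2} \approx -3.8406$)
$P{\left(w,h \right)} = 3$
$\frac{-49297 - 14452}{\left(\left(P{\left(q,120 \right)} + 15021\right) + 15520\right) + 31085} = \frac{-49297 - 14452}{\left(\left(3 + 15021\right) + 15520\right) + 31085} = - \frac{63749}{\left(15024 + 15520\right) + 31085} = - \frac{63749}{30544 + 31085} = - \frac{63749}{61629}$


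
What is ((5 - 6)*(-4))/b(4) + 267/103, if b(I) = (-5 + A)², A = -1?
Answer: 2506/927 ≈ 2.7033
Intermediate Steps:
b(I) = 36 (b(I) = (-5 - 1)² = (-6)² = 36)
((5 - 6)*(-4))/b(4) + 267/103 = ((5 - 6)*(-4))/36 + 267/103 = -1*(-4)*(1/36) + 267*(1/103) = 4*(1/36) + 267/103 = ⅑ + 267/103 = 2506/927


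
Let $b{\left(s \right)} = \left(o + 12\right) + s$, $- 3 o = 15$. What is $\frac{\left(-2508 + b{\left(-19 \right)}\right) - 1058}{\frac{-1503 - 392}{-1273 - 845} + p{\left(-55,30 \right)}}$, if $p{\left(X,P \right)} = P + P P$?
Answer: $- \frac{7578204}{1971635} \approx -3.8436$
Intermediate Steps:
$o = -5$ ($o = \left(- \frac{1}{3}\right) 15 = -5$)
$b{\left(s \right)} = 7 + s$ ($b{\left(s \right)} = \left(-5 + 12\right) + s = 7 + s$)
$p{\left(X,P \right)} = P + P^{2}$
$\frac{\left(-2508 + b{\left(-19 \right)}\right) - 1058}{\frac{-1503 - 392}{-1273 - 845} + p{\left(-55,30 \right)}} = \frac{\left(-2508 + \left(7 - 19\right)\right) - 1058}{\frac{-1503 - 392}{-1273 - 845} + 30 \left(1 + 30\right)} = \frac{\left(-2508 - 12\right) - 1058}{- \frac{1895}{-2118} + 30 \cdot 31} = \frac{-2520 - 1058}{\left(-1895\right) \left(- \frac{1}{2118}\right) + 930} = - \frac{3578}{\frac{1895}{2118} + 930} = - \frac{3578}{\frac{1971635}{2118}} = \left(-3578\right) \frac{2118}{1971635} = - \frac{7578204}{1971635}$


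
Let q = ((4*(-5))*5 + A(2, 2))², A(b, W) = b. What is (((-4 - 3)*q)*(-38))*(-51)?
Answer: -130287864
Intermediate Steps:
q = 9604 (q = ((4*(-5))*5 + 2)² = (-20*5 + 2)² = (-100 + 2)² = (-98)² = 9604)
(((-4 - 3)*q)*(-38))*(-51) = (((-4 - 3)*9604)*(-38))*(-51) = (-7*9604*(-38))*(-51) = -67228*(-38)*(-51) = 2554664*(-51) = -130287864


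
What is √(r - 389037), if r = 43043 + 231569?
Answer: 5*I*√4577 ≈ 338.27*I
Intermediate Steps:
r = 274612
√(r - 389037) = √(274612 - 389037) = √(-114425) = 5*I*√4577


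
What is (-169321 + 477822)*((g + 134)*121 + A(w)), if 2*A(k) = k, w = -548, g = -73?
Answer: 2192516607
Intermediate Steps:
A(k) = k/2
(-169321 + 477822)*((g + 134)*121 + A(w)) = (-169321 + 477822)*((-73 + 134)*121 + (1/2)*(-548)) = 308501*(61*121 - 274) = 308501*(7381 - 274) = 308501*7107 = 2192516607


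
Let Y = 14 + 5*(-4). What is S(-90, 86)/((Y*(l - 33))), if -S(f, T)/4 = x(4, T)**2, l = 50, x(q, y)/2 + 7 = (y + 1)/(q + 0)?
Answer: 3481/102 ≈ 34.127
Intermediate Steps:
Y = -6 (Y = 14 - 20 = -6)
x(q, y) = -14 + 2*(1 + y)/q (x(q, y) = -14 + 2*((y + 1)/(q + 0)) = -14 + 2*((1 + y)/q) = -14 + 2*(1 + y)/q)
S(f, T) = -4*(-27/2 + T/2)**2 (S(f, T) = -4*(1 + T - 7*4)**2/4 = -4*(1 + T - 28)**2/4 = -4*(-27 + T)**2/4 = -4*(-27/2 + T/2)**2)
S(-90, 86)/((Y*(l - 33))) = (-(-27 + 86)**2)/((-6*(50 - 33))) = (-1*59**2)/((-6*17)) = -1*3481/(-102) = -3481*(-1/102) = 3481/102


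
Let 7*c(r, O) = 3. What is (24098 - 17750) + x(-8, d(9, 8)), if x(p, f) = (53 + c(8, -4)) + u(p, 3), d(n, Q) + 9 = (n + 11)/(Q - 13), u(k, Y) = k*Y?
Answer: 44642/7 ≈ 6377.4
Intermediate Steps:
u(k, Y) = Y*k
d(n, Q) = -9 + (11 + n)/(-13 + Q) (d(n, Q) = -9 + (n + 11)/(Q - 13) = -9 + (11 + n)/(-13 + Q))
c(r, O) = 3/7 (c(r, O) = (⅐)*3 = 3/7)
x(p, f) = 374/7 + 3*p (x(p, f) = (53 + 3/7) + 3*p = 374/7 + 3*p)
(24098 - 17750) + x(-8, d(9, 8)) = (24098 - 17750) + (374/7 + 3*(-8)) = 6348 + (374/7 - 24) = 6348 + 206/7 = 44642/7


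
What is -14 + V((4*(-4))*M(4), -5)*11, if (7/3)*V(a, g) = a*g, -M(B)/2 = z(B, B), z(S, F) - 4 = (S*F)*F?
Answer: -359138/7 ≈ -51305.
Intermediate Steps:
z(S, F) = 4 + S*F**2 (z(S, F) = 4 + (S*F)*F = 4 + (F*S)*F = 4 + S*F**2)
M(B) = -8 - 2*B**3 (M(B) = -2*(4 + B*B**2) = -2*(4 + B**3) = -8 - 2*B**3)
V(a, g) = 3*a*g/7 (V(a, g) = 3*(a*g)/7 = 3*a*g/7)
-14 + V((4*(-4))*M(4), -5)*11 = -14 + ((3/7)*((4*(-4))*(-8 - 2*4**3))*(-5))*11 = -14 + ((3/7)*(-16*(-8 - 2*64))*(-5))*11 = -14 + ((3/7)*(-16*(-8 - 128))*(-5))*11 = -14 + ((3/7)*(-16*(-136))*(-5))*11 = -14 + ((3/7)*2176*(-5))*11 = -14 - 32640/7*11 = -14 - 359040/7 = -359138/7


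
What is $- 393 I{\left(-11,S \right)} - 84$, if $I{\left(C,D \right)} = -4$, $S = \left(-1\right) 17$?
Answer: $1488$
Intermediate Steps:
$S = -17$
$- 393 I{\left(-11,S \right)} - 84 = \left(-393\right) \left(-4\right) - 84 = 1572 - 84 = 1488$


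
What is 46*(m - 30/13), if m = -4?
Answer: -3772/13 ≈ -290.15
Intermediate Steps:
46*(m - 30/13) = 46*(-4 - 30/13) = 46*(-82/13) = -3772/13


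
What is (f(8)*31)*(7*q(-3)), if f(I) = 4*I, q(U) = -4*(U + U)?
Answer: 166656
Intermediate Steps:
q(U) = -8*U
(f(8)*31)*(7*q(-3)) = ((4*8)*31)*(7*(-8*(-3))) = (32*31)*(7*24) = 992*168 = 166656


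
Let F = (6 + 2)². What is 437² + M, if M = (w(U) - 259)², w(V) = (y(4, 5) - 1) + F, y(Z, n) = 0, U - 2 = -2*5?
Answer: 229385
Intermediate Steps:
U = -8 (U = 2 - 2*5 = 2 - 10 = -8)
F = 64 (F = 8² = 64)
w(V) = 63 (w(V) = (0 - 1) + 64 = -1 + 64 = 63)
M = 38416 (M = (63 - 259)² = (-196)² = 38416)
437² + M = 437² + 38416 = 190969 + 38416 = 229385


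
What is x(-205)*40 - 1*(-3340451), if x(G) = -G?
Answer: 3348651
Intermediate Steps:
x(-205)*40 - 1*(-3340451) = -1*(-205)*40 - 1*(-3340451) = 205*40 + 3340451 = 8200 + 3340451 = 3348651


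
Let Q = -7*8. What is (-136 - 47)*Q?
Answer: 10248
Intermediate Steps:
Q = -56
(-136 - 47)*Q = (-136 - 47)*(-56) = -183*(-56) = 10248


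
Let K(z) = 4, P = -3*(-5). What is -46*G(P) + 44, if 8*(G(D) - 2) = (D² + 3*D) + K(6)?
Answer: -3247/2 ≈ -1623.5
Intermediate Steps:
P = 15
G(D) = 5/2 + D²/8 + 3*D/8 (G(D) = 2 + ((D² + 3*D) + 4)/8 = 2 + (4 + D² + 3*D)/8 = 2 + (½ + D²/8 + 3*D/8) = 5/2 + D²/8 + 3*D/8)
-46*G(P) + 44 = -46*(5/2 + (⅛)*15² + (3/8)*15) + 44 = -46*(5/2 + (⅛)*225 + 45/8) + 44 = -46*(5/2 + 225/8 + 45/8) + 44 = -46*145/4 + 44 = -3335/2 + 44 = -3247/2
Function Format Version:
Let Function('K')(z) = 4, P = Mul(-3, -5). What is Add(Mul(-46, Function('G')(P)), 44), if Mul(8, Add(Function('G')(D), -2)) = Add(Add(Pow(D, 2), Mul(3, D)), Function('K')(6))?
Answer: Rational(-3247, 2) ≈ -1623.5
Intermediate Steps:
P = 15
Function('G')(D) = Add(Rational(5, 2), Mul(Rational(1, 8), Pow(D, 2)), Mul(Rational(3, 8), D)) (Function('G')(D) = Add(2, Mul(Rational(1, 8), Add(Add(Pow(D, 2), Mul(3, D)), 4))) = Add(2, Mul(Rational(1, 8), Add(4, Pow(D, 2), Mul(3, D)))) = Add(2, Add(Rational(1, 2), Mul(Rational(1, 8), Pow(D, 2)), Mul(Rational(3, 8), D))) = Add(Rational(5, 2), Mul(Rational(1, 8), Pow(D, 2)), Mul(Rational(3, 8), D)))
Add(Mul(-46, Function('G')(P)), 44) = Add(Mul(-46, Add(Rational(5, 2), Mul(Rational(1, 8), Pow(15, 2)), Mul(Rational(3, 8), 15))), 44) = Add(Mul(-46, Add(Rational(5, 2), Mul(Rational(1, 8), 225), Rational(45, 8))), 44) = Add(Mul(-46, Add(Rational(5, 2), Rational(225, 8), Rational(45, 8))), 44) = Add(Mul(-46, Rational(145, 4)), 44) = Add(Rational(-3335, 2), 44) = Rational(-3247, 2)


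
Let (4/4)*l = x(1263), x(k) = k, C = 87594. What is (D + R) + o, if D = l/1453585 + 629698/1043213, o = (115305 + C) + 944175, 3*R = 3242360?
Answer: 10134978264581979157/4549196305815 ≈ 2.2279e+6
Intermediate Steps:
l = 1263
R = 3242360/3 (R = (⅓)*3242360 = 3242360/3 ≈ 1.0808e+6)
o = 1147074 (o = (115305 + 87594) + 944175 = 202899 + 944175 = 1147074)
D = 916637145349/1516398768605 (D = 1263/1453585 + 629698/1043213 = 916637145349/1516398768605 ≈ 0.60448)
(D + R) + o = (916637145349/1516398768605 + 3242360/3) + 1147074 = 4916713461285543847/4549196305815 + 1147074 = 10134978264581979157/4549196305815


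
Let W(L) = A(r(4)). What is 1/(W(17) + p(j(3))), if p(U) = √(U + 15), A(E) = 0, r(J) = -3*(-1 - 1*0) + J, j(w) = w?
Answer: √2/6 ≈ 0.23570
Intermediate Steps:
r(J) = 3 + J (r(J) = -3*(-1 + 0) + J = -3*(-1) + J = 3 + J)
p(U) = √(15 + U)
W(L) = 0
1/(W(17) + p(j(3))) = 1/(0 + √(15 + 3)) = 1/(0 + √18) = 1/(0 + 3*√2) = 1/(3*√2) = √2/6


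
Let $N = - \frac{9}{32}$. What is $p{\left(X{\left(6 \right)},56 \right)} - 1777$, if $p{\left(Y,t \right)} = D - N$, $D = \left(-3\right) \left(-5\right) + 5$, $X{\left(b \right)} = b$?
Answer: $- \frac{56215}{32} \approx -1756.7$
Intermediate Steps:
$N = - \frac{9}{32}$ ($N = \left(-9\right) \frac{1}{32} = - \frac{9}{32} \approx -0.28125$)
$D = 20$ ($D = 15 + 5 = 20$)
$p{\left(Y,t \right)} = \frac{649}{32}$ ($p{\left(Y,t \right)} = 20 - - \frac{9}{32} = 20 + \frac{9}{32} = \frac{649}{32}$)
$p{\left(X{\left(6 \right)},56 \right)} - 1777 = \frac{649}{32} - 1777 = - \frac{56215}{32}$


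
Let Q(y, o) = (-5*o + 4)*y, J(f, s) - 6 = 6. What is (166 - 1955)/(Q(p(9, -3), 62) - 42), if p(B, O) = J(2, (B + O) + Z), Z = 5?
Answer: 1789/3714 ≈ 0.48169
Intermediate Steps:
J(f, s) = 12 (J(f, s) = 6 + 6 = 12)
p(B, O) = 12
Q(y, o) = y*(4 - 5*o) (Q(y, o) = (4 - 5*o)*y = y*(4 - 5*o))
(166 - 1955)/(Q(p(9, -3), 62) - 42) = (166 - 1955)/(12*(4 - 5*62) - 42) = -1789/(12*(4 - 310) - 42) = -1789/(12*(-306) - 42) = -1789/(-3672 - 42) = -1789/(-3714) = -1789*(-1/3714) = 1789/3714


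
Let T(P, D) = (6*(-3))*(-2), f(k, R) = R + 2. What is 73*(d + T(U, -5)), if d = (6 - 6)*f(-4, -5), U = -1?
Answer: 2628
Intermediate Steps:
f(k, R) = 2 + R
T(P, D) = 36 (T(P, D) = -18*(-2) = 36)
d = 0 (d = (6 - 6)*(2 - 5) = 0*(-3) = 0)
73*(d + T(U, -5)) = 73*(0 + 36) = 73*36 = 2628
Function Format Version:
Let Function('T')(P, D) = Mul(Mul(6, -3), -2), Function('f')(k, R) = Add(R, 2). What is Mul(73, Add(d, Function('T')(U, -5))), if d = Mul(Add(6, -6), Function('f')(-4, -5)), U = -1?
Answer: 2628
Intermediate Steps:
Function('f')(k, R) = Add(2, R)
Function('T')(P, D) = 36 (Function('T')(P, D) = Mul(-18, -2) = 36)
d = 0 (d = Mul(Add(6, -6), Add(2, -5)) = Mul(0, -3) = 0)
Mul(73, Add(d, Function('T')(U, -5))) = Mul(73, Add(0, 36)) = Mul(73, 36) = 2628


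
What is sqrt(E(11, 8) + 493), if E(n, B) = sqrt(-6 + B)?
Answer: sqrt(493 + sqrt(2)) ≈ 22.235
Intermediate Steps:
sqrt(E(11, 8) + 493) = sqrt(sqrt(-6 + 8) + 493) = sqrt(sqrt(2) + 493) = sqrt(493 + sqrt(2))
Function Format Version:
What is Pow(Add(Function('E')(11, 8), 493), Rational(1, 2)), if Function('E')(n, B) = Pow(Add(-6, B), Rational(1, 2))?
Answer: Pow(Add(493, Pow(2, Rational(1, 2))), Rational(1, 2)) ≈ 22.235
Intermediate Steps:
Pow(Add(Function('E')(11, 8), 493), Rational(1, 2)) = Pow(Add(Pow(Add(-6, 8), Rational(1, 2)), 493), Rational(1, 2)) = Pow(Add(Pow(2, Rational(1, 2)), 493), Rational(1, 2)) = Pow(Add(493, Pow(2, Rational(1, 2))), Rational(1, 2))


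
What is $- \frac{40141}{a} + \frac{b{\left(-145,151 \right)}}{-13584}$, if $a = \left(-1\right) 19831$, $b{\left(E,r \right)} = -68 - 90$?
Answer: $\frac{274204321}{134692152} \approx 2.0358$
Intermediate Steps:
$b{\left(E,r \right)} = -158$
$a = -19831$
$- \frac{40141}{a} + \frac{b{\left(-145,151 \right)}}{-13584} = - \frac{40141}{-19831} - \frac{158}{-13584} = \left(-40141\right) \left(- \frac{1}{19831}\right) - - \frac{79}{6792} = \frac{40141}{19831} + \frac{79}{6792} = \frac{274204321}{134692152}$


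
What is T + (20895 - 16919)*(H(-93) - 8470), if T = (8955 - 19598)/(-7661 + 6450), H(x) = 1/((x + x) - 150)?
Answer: -244695069643/7266 ≈ -3.3677e+7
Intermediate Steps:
H(x) = 1/(-150 + 2*x) (H(x) = 1/(2*x - 150) = 1/(-150 + 2*x))
T = 10643/1211 (T = -10643/(-1211) = -10643*(-1/1211) = 10643/1211 ≈ 8.7886)
T + (20895 - 16919)*(H(-93) - 8470) = 10643/1211 + (20895 - 16919)*(1/(2*(-75 - 93)) - 8470) = 10643/1211 + 3976*((½)/(-168) - 8470) = 10643/1211 + 3976*((½)*(-1/168) - 8470) = 10643/1211 + 3976*(-1/336 - 8470) = 10643/1211 + 3976*(-2845921/336) = 10643/1211 - 202060391/6 = -244695069643/7266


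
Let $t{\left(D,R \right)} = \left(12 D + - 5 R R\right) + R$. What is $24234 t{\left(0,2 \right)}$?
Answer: $-436212$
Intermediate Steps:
$t{\left(D,R \right)} = R - 5 R^{2} + 12 D$ ($t{\left(D,R \right)} = \left(12 D - 5 R^{2}\right) + R = \left(- 5 R^{2} + 12 D\right) + R = R - 5 R^{2} + 12 D$)
$24234 t{\left(0,2 \right)} = 24234 \left(2 - 5 \cdot 2^{2} + 12 \cdot 0\right) = 24234 \left(2 - 20 + 0\right) = 24234 \left(-18\right) = -436212$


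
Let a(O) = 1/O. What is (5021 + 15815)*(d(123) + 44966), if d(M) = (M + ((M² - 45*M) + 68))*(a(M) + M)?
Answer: 3199948457648/123 ≈ 2.6016e+10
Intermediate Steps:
d(M) = (M + 1/M)*(68 + M² - 44*M) (d(M) = (M + ((M² - 45*M) + 68))*(1/M + M) = (M + (68 + M² - 45*M))*(M + 1/M) = (68 + M² - 44*M)*(M + 1/M) = (M + 1/M)*(68 + M² - 44*M))
(5021 + 15815)*(d(123) + 44966) = (5021 + 15815)*((-44 + 123³ - 44*123² + 68/123 + 69*123) + 44966) = 20836*((-44 + 1860867 - 44*15129 + 68*(1/123) + 8487) + 44966) = 20836*((-44 + 1860867 - 665676 + 68/123 + 8487) + 44966) = 20836*(148047050/123 + 44966) = 20836*(153577868/123) = 3199948457648/123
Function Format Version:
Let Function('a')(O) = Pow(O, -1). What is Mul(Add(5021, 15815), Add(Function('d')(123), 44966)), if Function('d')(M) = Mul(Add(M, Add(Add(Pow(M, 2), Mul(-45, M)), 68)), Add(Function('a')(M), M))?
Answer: Rational(3199948457648, 123) ≈ 2.6016e+10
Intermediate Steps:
Function('d')(M) = Mul(Add(M, Pow(M, -1)), Add(68, Pow(M, 2), Mul(-44, M))) (Function('d')(M) = Mul(Add(M, Add(Add(Pow(M, 2), Mul(-45, M)), 68)), Add(Pow(M, -1), M)) = Mul(Add(M, Add(68, Pow(M, 2), Mul(-45, M))), Add(M, Pow(M, -1))) = Mul(Add(68, Pow(M, 2), Mul(-44, M)), Add(M, Pow(M, -1))) = Mul(Add(M, Pow(M, -1)), Add(68, Pow(M, 2), Mul(-44, M))))
Mul(Add(5021, 15815), Add(Function('d')(123), 44966)) = Mul(Add(5021, 15815), Add(Add(-44, Pow(123, 3), Mul(-44, Pow(123, 2)), Mul(68, Pow(123, -1)), Mul(69, 123)), 44966)) = Mul(20836, Add(Add(-44, 1860867, Mul(-44, 15129), Mul(68, Rational(1, 123)), 8487), 44966)) = Mul(20836, Add(Add(-44, 1860867, -665676, Rational(68, 123), 8487), 44966)) = Mul(20836, Add(Rational(148047050, 123), 44966)) = Mul(20836, Rational(153577868, 123)) = Rational(3199948457648, 123)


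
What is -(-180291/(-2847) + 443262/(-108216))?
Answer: -1013800219/17116164 ≈ -59.231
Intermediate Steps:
-(-180291/(-2847) + 443262/(-108216)) = -(-180291*(-1/2847) + 443262*(-1/108216)) = -(60097/949 - 73877/18036) = -1*1013800219/17116164 = -1013800219/17116164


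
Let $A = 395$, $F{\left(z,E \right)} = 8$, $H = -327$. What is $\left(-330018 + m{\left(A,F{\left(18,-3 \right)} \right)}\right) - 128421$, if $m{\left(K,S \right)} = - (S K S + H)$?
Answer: $-483392$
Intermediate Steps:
$m{\left(K,S \right)} = 327 - K S^{2}$ ($m{\left(K,S \right)} = - (S K S - 327) = - (K S S - 327) = - (K S^{2} - 327) = - (-327 + K S^{2}) = 327 - K S^{2}$)
$\left(-330018 + m{\left(A,F{\left(18,-3 \right)} \right)}\right) - 128421 = \left(-330018 + \left(327 - 395 \cdot 8^{2}\right)\right) - 128421 = \left(-330018 + \left(327 - 395 \cdot 64\right)\right) - 128421 = \left(-330018 + \left(327 - 25280\right)\right) - 128421 = \left(-330018 - 24953\right) - 128421 = -354971 - 128421 = -483392$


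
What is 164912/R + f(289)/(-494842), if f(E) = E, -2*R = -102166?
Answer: 81590620917/25278013886 ≈ 3.2277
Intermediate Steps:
R = 51083 (R = -1/2*(-102166) = 51083)
164912/R + f(289)/(-494842) = 164912/51083 + 289/(-494842) = 164912*(1/51083) + 289*(-1/494842) = 164912/51083 - 289/494842 = 81590620917/25278013886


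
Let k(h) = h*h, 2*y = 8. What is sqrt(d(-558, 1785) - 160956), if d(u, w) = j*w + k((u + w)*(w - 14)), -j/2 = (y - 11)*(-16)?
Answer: sqrt(4722002321493) ≈ 2.1730e+6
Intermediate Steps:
y = 4 (y = (1/2)*8 = 4)
k(h) = h**2
j = -224 (j = -2*(4 - 11)*(-16) = -(-14)*(-16) = -2*112 = -224)
d(u, w) = -224*w + (-14 + w)**2*(u + w)**2 (d(u, w) = -224*w + ((u + w)*(w - 14))**2 = -224*w + ((u + w)*(-14 + w))**2 = -224*w + ((-14 + w)*(u + w))**2 = -224*w + (-14 + w)**2*(u + w)**2)
sqrt(d(-558, 1785) - 160956) = sqrt(((1785**2 - 14*(-558) - 14*1785 - 558*1785)**2 - 224*1785) - 160956) = sqrt(((3186225 + 7812 - 24990 - 996030)**2 - 399840) - 160956) = sqrt((2173017**2 - 399840) - 160956) = sqrt((4722002882289 - 399840) - 160956) = sqrt(4722002482449 - 160956) = sqrt(4722002321493)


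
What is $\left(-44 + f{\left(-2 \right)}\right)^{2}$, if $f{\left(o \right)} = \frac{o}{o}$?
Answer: $1849$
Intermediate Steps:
$f{\left(o \right)} = 1$
$\left(-44 + f{\left(-2 \right)}\right)^{2} = \left(-44 + 1\right)^{2} = \left(-43\right)^{2} = 1849$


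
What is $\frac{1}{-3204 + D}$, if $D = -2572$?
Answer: $- \frac{1}{5776} \approx -0.00017313$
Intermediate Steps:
$\frac{1}{-3204 + D} = \frac{1}{-3204 - 2572} = \frac{1}{-5776} = - \frac{1}{5776}$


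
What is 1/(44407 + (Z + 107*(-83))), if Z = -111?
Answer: 1/35415 ≈ 2.8237e-5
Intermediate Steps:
1/(44407 + (Z + 107*(-83))) = 1/(44407 + (-111 + 107*(-83))) = 1/(44407 + (-111 - 8881)) = 1/(44407 - 8992) = 1/35415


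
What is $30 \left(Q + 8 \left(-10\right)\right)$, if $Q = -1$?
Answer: $-2430$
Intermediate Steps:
$30 \left(Q + 8 \left(-10\right)\right) = 30 \left(-1 + 8 \left(-10\right)\right) = 30 \left(-1 - 80\right) = 30 \left(-81\right) = -2430$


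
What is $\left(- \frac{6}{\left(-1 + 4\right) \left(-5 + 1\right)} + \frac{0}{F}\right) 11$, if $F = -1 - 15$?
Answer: $\frac{11}{2} \approx 5.5$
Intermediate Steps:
$F = -16$ ($F = -1 - 15 = -16$)
$\left(- \frac{6}{\left(-1 + 4\right) \left(-5 + 1\right)} + \frac{0}{F}\right) 11 = \left(- \frac{6}{\left(-1 + 4\right) \left(-5 + 1\right)} + \frac{0}{-16}\right) 11 = \left(- \frac{6}{3 \left(-4\right)} + 0 \left(- \frac{1}{16}\right)\right) 11 = \left(- \frac{6}{-12} + 0\right) 11 = \left(\left(-6\right) \left(- \frac{1}{12}\right) + 0\right) 11 = \left(\frac{1}{2} + 0\right) 11 = \frac{1}{2} \cdot 11 = \frac{11}{2}$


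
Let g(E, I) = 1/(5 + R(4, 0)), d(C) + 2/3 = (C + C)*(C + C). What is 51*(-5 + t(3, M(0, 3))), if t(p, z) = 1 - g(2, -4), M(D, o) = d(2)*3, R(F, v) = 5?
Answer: -2091/10 ≈ -209.10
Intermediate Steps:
d(C) = -2/3 + 4*C**2 (d(C) = -2/3 + (C + C)*(C + C) = -2/3 + (2*C)*(2*C) = -2/3 + 4*C**2)
g(E, I) = 1/10 (g(E, I) = 1/(5 + 5) = 1/10)
M(D, o) = 46 (M(D, o) = (-2/3 + 4*2**2)*3 = (-2/3 + 4*4)*3 = (-2/3 + 16)*3 = (46/3)*3 = 46)
t(p, z) = 9/10 (t(p, z) = 1 - 1*1/10 = 1 - 1/10 = 9/10)
51*(-5 + t(3, M(0, 3))) = 51*(-5 + 9/10) = 51*(-41/10) = -2091/10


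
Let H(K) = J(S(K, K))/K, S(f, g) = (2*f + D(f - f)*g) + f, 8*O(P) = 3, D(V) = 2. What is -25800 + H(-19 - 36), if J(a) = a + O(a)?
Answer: -11349803/440 ≈ -25795.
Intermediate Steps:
O(P) = 3/8 (O(P) = (⅛)*3 = 3/8)
S(f, g) = 2*g + 3*f (S(f, g) = (2*f + 2*g) + f = 2*g + 3*f)
J(a) = 3/8 + a (J(a) = a + 3/8 = 3/8 + a)
H(K) = (3/8 + 5*K)/K (H(K) = (3/8 + (2*K + 3*K))/K = (3/8 + 5*K)/K)
-25800 + H(-19 - 36) = -25800 + (5 + 3/(8*(-19 - 36))) = -25800 + (5 + (3/8)/(-55)) = -25800 + (5 + (3/8)*(-1/55)) = -25800 + (5 - 3/440) = -25800 + 2197/440 = -11349803/440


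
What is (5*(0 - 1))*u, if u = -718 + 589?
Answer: 645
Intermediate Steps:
u = -129
(5*(0 - 1))*u = (5*(0 - 1))*(-129) = (5*(-1))*(-129) = -5*(-129) = 645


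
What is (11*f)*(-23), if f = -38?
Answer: 9614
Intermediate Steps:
(11*f)*(-23) = (11*(-38))*(-23) = -418*(-23) = 9614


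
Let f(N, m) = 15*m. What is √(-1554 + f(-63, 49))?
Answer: 3*I*√91 ≈ 28.618*I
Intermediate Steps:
√(-1554 + f(-63, 49)) = √(-1554 + 15*49) = √(-1554 + 735) = √(-819) = 3*I*√91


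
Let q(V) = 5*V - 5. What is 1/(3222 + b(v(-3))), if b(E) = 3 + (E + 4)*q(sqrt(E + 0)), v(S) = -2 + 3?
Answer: 1/3225 ≈ 0.00031008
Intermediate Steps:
v(S) = 1
q(V) = -5 + 5*V
b(E) = 3 + (-5 + 5*sqrt(E))*(4 + E) (b(E) = 3 + (E + 4)*(-5 + 5*sqrt(E + 0)) = 3 + (4 + E)*(-5 + 5*sqrt(E)) = 3 + (-5 + 5*sqrt(E))*(4 + E))
1/(3222 + b(v(-3))) = 1/(3222 + (-17 + 20*sqrt(1) + 5*1*(-1 + sqrt(1)))) = 1/(3222 + (-17 + 20*1 + 5*1*(-1 + 1))) = 1/(3222 + (-17 + 20 + 5*1*0)) = 1/(3222 + (-17 + 20 + 0)) = 1/(3222 + 3) = 1/3225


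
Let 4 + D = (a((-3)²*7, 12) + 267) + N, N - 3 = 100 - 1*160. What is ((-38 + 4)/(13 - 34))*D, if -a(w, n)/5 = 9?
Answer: 782/3 ≈ 260.67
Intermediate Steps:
N = -57 (N = 3 + (100 - 1*160) = 3 + (100 - 160) = 3 - 60 = -57)
a(w, n) = -45 (a(w, n) = -5*9 = -45)
D = 161 (D = -4 + ((-45 + 267) - 57) = -4 + (222 - 57) = -4 + 165 = 161)
((-38 + 4)/(13 - 34))*D = ((-38 + 4)/(13 - 34))*161 = -34/(-21)*161 = -34*(-1/21)*161 = (34/21)*161 = 782/3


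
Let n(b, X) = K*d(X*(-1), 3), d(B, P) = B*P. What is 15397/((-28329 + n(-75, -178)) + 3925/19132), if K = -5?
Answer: -294575404/593068943 ≈ -0.49670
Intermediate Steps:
n(b, X) = 15*X (n(b, X) = -5*X*(-1)*3 = -5*(-X)*3 = -(-15)*X = 15*X)
15397/((-28329 + n(-75, -178)) + 3925/19132) = 15397/((-28329 + 15*(-178)) + 3925/19132) = 15397/((-28329 - 2670) + 3925*(1/19132)) = 15397/(-30999 + 3925/19132) = 15397/(-593068943/19132) = 15397*(-19132/593068943) = -294575404/593068943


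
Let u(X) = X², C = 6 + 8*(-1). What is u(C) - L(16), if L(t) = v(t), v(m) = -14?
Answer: 18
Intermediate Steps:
L(t) = -14
C = -2 (C = 6 - 8 = -2)
u(C) - L(16) = (-2)² - 1*(-14) = 4 + 14 = 18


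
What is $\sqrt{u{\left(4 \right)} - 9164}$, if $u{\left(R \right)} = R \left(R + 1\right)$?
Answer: $6 i \sqrt{254} \approx 95.624 i$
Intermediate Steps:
$u{\left(R \right)} = R \left(1 + R\right)$
$\sqrt{u{\left(4 \right)} - 9164} = \sqrt{4 \left(1 + 4\right) - 9164} = \sqrt{4 \cdot 5 - 9164} = \sqrt{20 - 9164} = \sqrt{-9144} = 6 i \sqrt{254}$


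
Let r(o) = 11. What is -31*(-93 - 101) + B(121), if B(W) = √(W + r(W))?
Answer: 6014 + 2*√33 ≈ 6025.5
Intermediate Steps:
B(W) = √(11 + W) (B(W) = √(W + 11) = √(11 + W))
-31*(-93 - 101) + B(121) = -31*(-93 - 101) + √(11 + 121) = -31*(-194) + √132 = 6014 + 2*√33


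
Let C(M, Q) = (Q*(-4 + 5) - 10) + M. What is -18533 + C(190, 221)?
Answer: -18132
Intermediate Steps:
C(M, Q) = -10 + M + Q (C(M, Q) = (Q*1 - 10) + M = (Q - 10) + M = (-10 + Q) + M = -10 + M + Q)
-18533 + C(190, 221) = -18533 + (-10 + 190 + 221) = -18533 + 401 = -18132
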